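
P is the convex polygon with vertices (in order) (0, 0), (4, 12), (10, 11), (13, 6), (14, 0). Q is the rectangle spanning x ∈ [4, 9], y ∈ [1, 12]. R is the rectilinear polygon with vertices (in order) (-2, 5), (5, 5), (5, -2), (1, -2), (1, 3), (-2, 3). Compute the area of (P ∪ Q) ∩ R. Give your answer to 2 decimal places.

19.33

The region (P ∪ Q) ∩ R is the polygon with vertices (1,0), (1,3), (1.667,5), (5,5), (5,0).
By the shoelace formula its area is 19.33.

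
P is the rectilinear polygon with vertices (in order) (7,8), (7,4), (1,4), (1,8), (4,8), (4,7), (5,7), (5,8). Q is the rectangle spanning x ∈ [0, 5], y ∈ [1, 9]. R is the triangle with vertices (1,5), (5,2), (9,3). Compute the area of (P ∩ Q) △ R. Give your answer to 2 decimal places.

20.33

|P ∩ Q| = 15.
|(P ∩ Q) ∩ R| = 1.3333.
|(P ∩ Q) △ R| = 15 + 8 − 2.6667 = 20.33.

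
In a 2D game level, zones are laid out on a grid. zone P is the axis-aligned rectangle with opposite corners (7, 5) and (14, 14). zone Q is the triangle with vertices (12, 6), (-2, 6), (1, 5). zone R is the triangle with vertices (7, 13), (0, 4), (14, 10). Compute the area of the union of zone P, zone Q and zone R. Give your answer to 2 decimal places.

87.64

By inclusion–exclusion:
Individual areas: |zone P| = 63, |zone Q| = 7, |zone R| = 42.
|zone P∩zone Q| = 1.1364.
|zone P∩zone R| = 21.
|zone Q∩zone R| = 2.2242.
|zone P∩zone Q∩zone R| = 0.
|zone P ∪ zone Q ∪ zone R| = 112 − 24.3606 + 0 = 87.64.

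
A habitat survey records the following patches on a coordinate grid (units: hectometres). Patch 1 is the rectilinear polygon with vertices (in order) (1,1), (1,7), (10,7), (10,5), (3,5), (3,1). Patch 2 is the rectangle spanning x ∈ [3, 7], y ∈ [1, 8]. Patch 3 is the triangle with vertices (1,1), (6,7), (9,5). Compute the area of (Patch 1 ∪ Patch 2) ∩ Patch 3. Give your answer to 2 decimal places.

The region (Patch 1 ∪ Patch 2) ∩ Patch 3 is the polygon with vertices (7,5), (7,4), (1,1), (6,7), (9,5).
By the shoelace formula its area is 13.00.

13.00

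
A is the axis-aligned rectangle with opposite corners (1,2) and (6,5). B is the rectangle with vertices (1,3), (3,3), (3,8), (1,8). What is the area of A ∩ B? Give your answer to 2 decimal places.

|A∩B|: x∈[1,3], y∈[3,5] → 2·2 = 4.

4.00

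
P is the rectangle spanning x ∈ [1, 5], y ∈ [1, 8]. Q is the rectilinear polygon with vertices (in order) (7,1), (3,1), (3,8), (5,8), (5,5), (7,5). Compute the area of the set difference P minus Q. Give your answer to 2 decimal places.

14.00

|P| = 28, |P∩Q| = 14.
|P ∖ Q| = |P| − |P∩Q| = 28 − 14 = 14.00.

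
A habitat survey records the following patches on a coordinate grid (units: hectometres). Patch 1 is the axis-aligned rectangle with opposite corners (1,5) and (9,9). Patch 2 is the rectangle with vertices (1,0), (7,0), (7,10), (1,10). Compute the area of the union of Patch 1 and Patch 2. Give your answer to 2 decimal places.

By inclusion–exclusion:
Individual areas: |Patch 1| = 32, |Patch 2| = 60.
|Patch 1∩Patch 2|: x∈[1,7], y∈[5,9] → 6·4 = 24.
|Patch 1 ∪ Patch 2| = 92 − 24 = 68.00.

68.00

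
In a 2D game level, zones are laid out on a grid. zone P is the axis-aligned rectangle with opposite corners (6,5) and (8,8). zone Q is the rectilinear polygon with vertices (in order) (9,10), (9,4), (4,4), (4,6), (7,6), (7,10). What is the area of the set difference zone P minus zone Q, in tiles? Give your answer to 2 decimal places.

2.00

|zone P| = 6, |zone P∩zone Q| = 4.
|zone P ∖ zone Q| = |zone P| − |zone P∩zone Q| = 6 − 4 = 2.00.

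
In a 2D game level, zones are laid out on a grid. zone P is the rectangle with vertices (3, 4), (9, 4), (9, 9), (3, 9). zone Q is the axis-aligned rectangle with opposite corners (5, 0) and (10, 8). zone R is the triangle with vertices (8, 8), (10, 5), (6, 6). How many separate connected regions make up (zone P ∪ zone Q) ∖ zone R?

(zone P ∪ zone Q) ∖ zone R is a single connected region.

1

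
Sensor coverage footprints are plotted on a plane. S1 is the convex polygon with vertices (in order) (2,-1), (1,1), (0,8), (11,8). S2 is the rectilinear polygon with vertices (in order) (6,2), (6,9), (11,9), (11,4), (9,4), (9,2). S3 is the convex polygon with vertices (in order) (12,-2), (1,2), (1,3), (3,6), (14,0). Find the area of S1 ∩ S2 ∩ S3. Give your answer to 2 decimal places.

The intersection is the polygon with vertices (6,3), (6,4.364), (6.882,3.882).
By the shoelace formula its area is 0.60.

0.60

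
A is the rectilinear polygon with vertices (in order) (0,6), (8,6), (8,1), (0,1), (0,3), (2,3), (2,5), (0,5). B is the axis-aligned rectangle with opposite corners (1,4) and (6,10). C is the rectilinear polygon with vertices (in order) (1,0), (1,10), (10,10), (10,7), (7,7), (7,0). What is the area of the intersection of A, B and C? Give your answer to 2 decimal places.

The intersection is the polygon with vertices (6,4), (2,4), (2,5), (1,5), (1,6), (6,6).
By the shoelace formula its area is 9.00.

9.00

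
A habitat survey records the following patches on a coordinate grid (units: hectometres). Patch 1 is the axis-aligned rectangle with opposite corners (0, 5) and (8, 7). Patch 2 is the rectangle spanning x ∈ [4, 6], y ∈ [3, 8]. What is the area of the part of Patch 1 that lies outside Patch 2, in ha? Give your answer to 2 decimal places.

12.00

|Patch 1∩Patch 2|: x∈[4,6], y∈[5,7] → 2·2 = 4.
|Patch 1| = 16.
|Patch 1 ∖ Patch 2| = |Patch 1| − |Patch 1∩Patch 2| = 16 − 4 = 12.00.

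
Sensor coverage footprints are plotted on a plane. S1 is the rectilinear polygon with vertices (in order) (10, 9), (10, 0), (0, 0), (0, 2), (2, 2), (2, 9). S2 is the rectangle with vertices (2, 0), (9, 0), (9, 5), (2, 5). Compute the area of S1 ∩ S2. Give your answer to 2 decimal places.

The intersection is the polygon with vertices (2,0), (2,2), (2,5), (9,5), (9,0).
By the shoelace formula its area is 35.00.

35.00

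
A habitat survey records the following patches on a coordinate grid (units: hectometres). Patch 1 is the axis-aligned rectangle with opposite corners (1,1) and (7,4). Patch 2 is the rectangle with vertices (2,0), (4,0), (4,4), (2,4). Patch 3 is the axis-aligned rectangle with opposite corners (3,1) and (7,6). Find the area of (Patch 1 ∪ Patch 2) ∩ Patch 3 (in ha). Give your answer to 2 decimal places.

The region (Patch 1 ∪ Patch 2) ∩ Patch 3 is the polygon with vertices (7,1), (4,1), (3,1), (3,4), (4,4), (7,4).
By the shoelace formula its area is 12.00.

12.00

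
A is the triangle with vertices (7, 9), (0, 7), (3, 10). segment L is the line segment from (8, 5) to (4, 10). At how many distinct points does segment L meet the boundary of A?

2

The segment meets the boundary at (4.25,9.688), (5.209,8.488).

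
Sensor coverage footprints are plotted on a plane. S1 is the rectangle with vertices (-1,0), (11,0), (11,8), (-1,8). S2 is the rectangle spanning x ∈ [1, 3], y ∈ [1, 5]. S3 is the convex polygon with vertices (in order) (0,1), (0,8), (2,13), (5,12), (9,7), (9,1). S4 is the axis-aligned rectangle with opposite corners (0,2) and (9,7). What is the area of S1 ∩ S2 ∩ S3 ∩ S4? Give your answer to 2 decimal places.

The intersection is the polygon with vertices (3,5), (3,2), (1,2), (1,5).
By the shoelace formula its area is 6.00.

6.00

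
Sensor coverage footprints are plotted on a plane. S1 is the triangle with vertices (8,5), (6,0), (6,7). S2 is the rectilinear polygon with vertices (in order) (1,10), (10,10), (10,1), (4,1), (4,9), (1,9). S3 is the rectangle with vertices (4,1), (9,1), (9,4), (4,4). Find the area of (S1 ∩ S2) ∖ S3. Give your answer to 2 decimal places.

3.80

|S1 ∩ S2| = 6.8.
|(S1 ∩ S2) ∩ S3| = 3.
|(S1 ∩ S2) ∖ S3| = 6.8 − 3 = 3.80.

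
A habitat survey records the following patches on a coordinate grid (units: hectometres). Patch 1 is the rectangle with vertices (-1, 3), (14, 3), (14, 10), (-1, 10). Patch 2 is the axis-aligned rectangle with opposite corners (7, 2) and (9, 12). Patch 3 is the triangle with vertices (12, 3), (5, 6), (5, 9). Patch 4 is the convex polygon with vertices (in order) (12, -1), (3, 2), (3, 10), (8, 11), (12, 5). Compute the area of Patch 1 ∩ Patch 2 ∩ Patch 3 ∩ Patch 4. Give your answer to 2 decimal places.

3.43

The intersection is the polygon with vertices (7,5.143), (7,7.286), (9,5.571), (9,4.286).
By the shoelace formula its area is 3.43.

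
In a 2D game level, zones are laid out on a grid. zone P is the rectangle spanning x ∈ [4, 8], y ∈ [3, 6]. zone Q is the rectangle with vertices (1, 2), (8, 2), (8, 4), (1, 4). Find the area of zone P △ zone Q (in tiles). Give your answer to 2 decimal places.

18.00

|zone P∩zone Q|: x∈[4,8], y∈[3,4] → 4·1 = 4.
|zone P △ zone Q| = |zone P| + |zone Q| − 2·|zone P∩zone Q| = 12 + 14 − 8 = 18.00.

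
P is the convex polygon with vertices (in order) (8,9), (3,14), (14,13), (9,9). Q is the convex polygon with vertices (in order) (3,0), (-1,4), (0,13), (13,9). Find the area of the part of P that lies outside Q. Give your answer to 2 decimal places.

|P| = 27, |P∩Q| = 3.7778.
|P ∖ Q| = |P| − |P∩Q| = 27 − 3.7778 = 23.22.

23.22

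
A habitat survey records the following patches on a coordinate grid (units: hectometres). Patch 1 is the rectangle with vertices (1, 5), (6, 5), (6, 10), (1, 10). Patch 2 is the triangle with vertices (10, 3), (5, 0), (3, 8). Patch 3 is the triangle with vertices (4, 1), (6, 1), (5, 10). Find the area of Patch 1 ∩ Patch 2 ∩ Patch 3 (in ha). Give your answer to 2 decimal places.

1.46

The intersection is the polygon with vertices (4.444,5), (4.647,6.824), (5.414,6.276), (5.556,5).
By the shoelace formula its area is 1.46.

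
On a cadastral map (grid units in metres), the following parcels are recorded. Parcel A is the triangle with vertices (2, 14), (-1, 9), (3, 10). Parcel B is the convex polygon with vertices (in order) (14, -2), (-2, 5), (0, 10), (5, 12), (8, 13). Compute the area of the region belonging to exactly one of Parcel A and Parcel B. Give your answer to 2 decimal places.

|Parcel A| = 8.5, |Parcel B| = 116.5, |Parcel A∩Parcel B| = 2.8864.
|Parcel A △ Parcel B| = |Parcel A| + |Parcel B| − 2·|Parcel A∩Parcel B| = 8.5 + 116.5 − 5.7727 = 119.23.

119.23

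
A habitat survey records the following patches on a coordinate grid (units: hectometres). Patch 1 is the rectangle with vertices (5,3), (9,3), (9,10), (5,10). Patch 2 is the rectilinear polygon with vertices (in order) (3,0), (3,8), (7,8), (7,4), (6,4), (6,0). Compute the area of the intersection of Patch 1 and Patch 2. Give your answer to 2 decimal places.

The intersection is the polygon with vertices (5,3), (5,8), (7,8), (7,4), (6,4), (6,3).
By the shoelace formula its area is 9.00.

9.00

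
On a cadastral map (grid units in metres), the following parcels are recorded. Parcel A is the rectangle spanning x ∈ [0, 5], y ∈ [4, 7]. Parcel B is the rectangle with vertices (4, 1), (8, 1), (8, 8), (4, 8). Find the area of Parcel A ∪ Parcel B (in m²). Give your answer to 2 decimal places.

40.00

By inclusion–exclusion:
Individual areas: |Parcel A| = 15, |Parcel B| = 28.
|Parcel A∩Parcel B|: x∈[4,5], y∈[4,7] → 1·3 = 3.
|Parcel A ∪ Parcel B| = 43 − 3 = 40.00.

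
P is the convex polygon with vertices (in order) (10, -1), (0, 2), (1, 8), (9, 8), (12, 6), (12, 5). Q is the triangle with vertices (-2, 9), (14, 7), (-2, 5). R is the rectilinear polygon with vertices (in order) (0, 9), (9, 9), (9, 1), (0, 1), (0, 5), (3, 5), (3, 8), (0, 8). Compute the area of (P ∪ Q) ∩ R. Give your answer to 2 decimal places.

|P ∪ Q| = 94.4381.
|(P ∪ Q) ∩ R| = 53.83.

53.83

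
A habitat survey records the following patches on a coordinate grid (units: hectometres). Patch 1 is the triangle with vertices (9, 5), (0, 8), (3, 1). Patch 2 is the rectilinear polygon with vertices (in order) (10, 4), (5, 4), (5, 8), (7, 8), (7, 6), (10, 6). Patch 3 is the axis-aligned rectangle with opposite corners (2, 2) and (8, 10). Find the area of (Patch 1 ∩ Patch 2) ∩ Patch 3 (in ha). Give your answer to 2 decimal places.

5.42

The region (Patch 1 ∩ Patch 2) ∩ Patch 3 is the polygon with vertices (7.5,4), (5,4), (5,6.333), (8,5.333), (8,4.333).
By the shoelace formula its area is 5.42.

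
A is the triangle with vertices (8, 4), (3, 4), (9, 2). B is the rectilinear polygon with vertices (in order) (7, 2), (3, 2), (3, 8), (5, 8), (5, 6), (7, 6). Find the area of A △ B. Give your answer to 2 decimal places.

|A| = 5, |B| = 20, |A∩B| = 2.6667.
|A △ B| = |A| + |B| − 2·|A∩B| = 5 + 20 − 5.3333 = 19.67.

19.67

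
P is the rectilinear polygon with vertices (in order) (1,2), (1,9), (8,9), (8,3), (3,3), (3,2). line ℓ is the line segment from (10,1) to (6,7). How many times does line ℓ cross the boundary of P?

1

The segment meets the boundary at (8,4).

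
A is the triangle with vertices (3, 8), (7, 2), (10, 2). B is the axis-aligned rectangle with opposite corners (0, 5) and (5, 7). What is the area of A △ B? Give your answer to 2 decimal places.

16.93

|A| = 9, |B| = 10, |A∩B| = 1.0357.
|A △ B| = |A| + |B| − 2·|A∩B| = 9 + 10 − 2.0714 = 16.93.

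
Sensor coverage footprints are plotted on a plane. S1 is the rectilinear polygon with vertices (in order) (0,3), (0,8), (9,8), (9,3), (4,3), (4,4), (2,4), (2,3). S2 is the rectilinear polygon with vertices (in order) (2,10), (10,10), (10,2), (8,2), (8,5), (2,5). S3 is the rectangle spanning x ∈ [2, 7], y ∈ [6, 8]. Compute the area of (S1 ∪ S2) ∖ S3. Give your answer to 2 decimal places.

|S1 ∪ S2| = 66.
|(S1 ∪ S2) ∩ S3| = 10.
|(S1 ∪ S2) ∖ S3| = 66 − 10 = 56.00.

56.00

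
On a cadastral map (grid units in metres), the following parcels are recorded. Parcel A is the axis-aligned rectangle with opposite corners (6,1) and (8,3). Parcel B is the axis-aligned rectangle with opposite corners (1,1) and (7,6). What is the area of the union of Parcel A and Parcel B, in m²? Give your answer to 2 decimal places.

By inclusion–exclusion:
Individual areas: |Parcel A| = 4, |Parcel B| = 30.
|Parcel A∩Parcel B|: x∈[6,7], y∈[1,3] → 1·2 = 2.
|Parcel A ∪ Parcel B| = 34 − 2 = 32.00.

32.00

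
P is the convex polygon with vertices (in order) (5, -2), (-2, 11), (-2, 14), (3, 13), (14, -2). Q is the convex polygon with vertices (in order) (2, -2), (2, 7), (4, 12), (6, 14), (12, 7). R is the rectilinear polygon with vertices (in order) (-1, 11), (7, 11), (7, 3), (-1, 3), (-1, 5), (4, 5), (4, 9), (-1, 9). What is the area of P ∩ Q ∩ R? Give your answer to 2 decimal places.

25.14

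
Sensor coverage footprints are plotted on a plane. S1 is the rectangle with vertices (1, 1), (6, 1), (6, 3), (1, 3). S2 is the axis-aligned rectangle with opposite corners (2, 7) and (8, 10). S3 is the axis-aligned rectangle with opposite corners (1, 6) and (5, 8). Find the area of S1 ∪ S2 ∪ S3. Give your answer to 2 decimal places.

By inclusion–exclusion:
Individual areas: |S1| = 10, |S2| = 18, |S3| = 8.
|S1∩S2| = 0 (no overlap).
|S1∩S3| = 0 (no overlap).
|S2∩S3|: x∈[2,5], y∈[7,8] → 3·1 = 3.
|S1∩S2∩S3| = 0.
|S1 ∪ S2 ∪ S3| = 36 − 3 + 0 = 33.00.

33.00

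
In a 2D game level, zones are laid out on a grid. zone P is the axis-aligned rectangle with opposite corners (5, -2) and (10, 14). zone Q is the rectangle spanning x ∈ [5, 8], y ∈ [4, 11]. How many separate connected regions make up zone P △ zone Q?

1

zone P △ zone Q is a single connected region.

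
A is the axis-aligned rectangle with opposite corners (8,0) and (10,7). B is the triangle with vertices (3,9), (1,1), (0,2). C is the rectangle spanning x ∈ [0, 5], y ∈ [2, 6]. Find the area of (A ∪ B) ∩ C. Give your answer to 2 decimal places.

The region (A ∪ B) ∩ C is the polygon with vertices (1.25,2), (0,2), (1.714,6), (2.25,6).
By the shoelace formula its area is 3.57.

3.57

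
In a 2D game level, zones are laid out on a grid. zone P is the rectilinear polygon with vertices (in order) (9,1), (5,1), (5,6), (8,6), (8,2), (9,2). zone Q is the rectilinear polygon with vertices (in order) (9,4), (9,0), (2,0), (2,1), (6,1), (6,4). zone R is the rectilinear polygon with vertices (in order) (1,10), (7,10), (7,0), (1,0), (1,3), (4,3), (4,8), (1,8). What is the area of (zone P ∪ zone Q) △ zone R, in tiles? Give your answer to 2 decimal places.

40.00

|zone P ∪ zone Q| = 25.
|(zone P ∪ zone Q) ∩ zone R| = 15.
|(zone P ∪ zone Q) △ zone R| = 25 + 45 − 30 = 40.00.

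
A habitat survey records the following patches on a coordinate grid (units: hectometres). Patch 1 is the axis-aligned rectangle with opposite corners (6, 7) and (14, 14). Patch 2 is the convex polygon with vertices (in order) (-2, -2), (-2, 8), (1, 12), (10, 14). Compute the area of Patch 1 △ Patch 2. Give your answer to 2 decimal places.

|Patch 1| = 56, |Patch 2| = 75, |Patch 1∩Patch 2| = 8.8889.
|Patch 1 △ Patch 2| = |Patch 1| + |Patch 2| − 2·|Patch 1∩Patch 2| = 56 + 75 − 17.7778 = 113.22.

113.22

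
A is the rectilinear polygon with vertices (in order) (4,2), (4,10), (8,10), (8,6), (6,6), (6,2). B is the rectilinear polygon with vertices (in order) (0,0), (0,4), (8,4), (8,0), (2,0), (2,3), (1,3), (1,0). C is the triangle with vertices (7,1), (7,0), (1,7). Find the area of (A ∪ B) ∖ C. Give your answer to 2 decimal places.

46.64

|A ∪ B| = 49.
|(A ∪ B) ∩ C| = 2.3571.
|(A ∪ B) ∖ C| = 49 − 2.3571 = 46.64.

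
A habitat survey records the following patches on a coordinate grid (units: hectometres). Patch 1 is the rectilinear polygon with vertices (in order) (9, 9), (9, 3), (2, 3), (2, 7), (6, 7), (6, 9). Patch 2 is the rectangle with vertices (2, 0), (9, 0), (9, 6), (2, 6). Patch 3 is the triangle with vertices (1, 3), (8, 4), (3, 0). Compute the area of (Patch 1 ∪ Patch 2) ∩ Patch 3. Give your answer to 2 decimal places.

10.68

The region (Patch 1 ∪ Patch 2) ∩ Patch 3 is the polygon with vertices (2,3), (2,3.143), (8,4), (3,0), (2,1.5).
By the shoelace formula its area is 10.68.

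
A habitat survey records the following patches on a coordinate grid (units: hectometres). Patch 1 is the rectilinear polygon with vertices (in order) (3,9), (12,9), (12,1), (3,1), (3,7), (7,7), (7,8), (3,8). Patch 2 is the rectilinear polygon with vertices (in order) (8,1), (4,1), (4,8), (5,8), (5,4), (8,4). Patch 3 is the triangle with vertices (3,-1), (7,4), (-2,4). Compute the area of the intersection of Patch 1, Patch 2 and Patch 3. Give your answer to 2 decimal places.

5.40

The intersection is the polygon with vertices (4,4), (5,4), (7,4), (4.6,1), (4,1).
By the shoelace formula its area is 5.40.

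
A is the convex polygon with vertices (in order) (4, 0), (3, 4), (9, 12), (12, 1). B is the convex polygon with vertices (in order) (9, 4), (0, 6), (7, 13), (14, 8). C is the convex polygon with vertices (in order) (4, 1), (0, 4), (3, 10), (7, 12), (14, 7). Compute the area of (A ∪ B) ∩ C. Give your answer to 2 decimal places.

69.34

|A ∪ B| = 98.8403.
|(A ∪ B) ∩ C| = 69.34.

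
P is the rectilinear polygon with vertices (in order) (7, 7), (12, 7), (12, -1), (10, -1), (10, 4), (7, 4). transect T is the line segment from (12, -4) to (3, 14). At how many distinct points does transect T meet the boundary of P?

4

The segment meets the boundary at (7,6), (8,4), (10,0), (10.5,-1).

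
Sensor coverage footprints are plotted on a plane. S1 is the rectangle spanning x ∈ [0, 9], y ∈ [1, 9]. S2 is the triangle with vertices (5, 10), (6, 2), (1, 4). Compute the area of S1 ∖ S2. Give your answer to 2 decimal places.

|S1| = 72, |S1∩S2| = 18.6042.
|S1 ∖ S2| = |S1| − |S1∩S2| = 72 − 18.6042 = 53.40.

53.40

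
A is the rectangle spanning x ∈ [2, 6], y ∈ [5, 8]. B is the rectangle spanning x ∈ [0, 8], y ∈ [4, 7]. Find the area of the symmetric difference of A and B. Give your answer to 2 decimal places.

20.00

|A∩B|: x∈[2,6], y∈[5,7] → 4·2 = 8.
|A △ B| = |A| + |B| − 2·|A∩B| = 12 + 24 − 16 = 20.00.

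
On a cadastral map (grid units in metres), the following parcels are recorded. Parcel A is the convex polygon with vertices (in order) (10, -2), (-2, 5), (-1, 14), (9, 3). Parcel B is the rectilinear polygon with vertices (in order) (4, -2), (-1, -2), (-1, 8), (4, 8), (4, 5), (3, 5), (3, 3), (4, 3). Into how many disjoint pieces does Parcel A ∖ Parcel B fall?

Parcel A ∖ Parcel B is a single connected region.

1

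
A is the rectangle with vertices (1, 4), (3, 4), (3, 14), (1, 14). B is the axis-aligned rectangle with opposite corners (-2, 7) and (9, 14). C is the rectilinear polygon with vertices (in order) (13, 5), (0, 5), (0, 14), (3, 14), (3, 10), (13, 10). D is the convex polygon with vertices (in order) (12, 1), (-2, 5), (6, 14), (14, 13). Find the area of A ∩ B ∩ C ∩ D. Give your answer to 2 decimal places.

5.00

The intersection is the polygon with vertices (1,8.375), (3,10.625), (3,10), (3,7), (1,7).
By the shoelace formula its area is 5.00.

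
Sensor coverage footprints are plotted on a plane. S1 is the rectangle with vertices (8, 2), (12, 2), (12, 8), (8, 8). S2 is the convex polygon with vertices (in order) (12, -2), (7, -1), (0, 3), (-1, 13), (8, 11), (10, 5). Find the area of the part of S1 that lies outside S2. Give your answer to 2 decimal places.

12.21

|S1| = 24, |S1∩S2| = 11.7857.
|S1 ∖ S2| = |S1| − |S1∩S2| = 24 − 11.7857 = 12.21.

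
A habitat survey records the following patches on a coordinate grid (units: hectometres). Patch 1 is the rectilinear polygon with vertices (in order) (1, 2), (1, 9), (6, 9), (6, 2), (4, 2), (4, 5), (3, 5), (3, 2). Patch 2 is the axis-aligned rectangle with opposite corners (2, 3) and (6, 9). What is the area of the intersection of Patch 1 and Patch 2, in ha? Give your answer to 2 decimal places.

The intersection is the polygon with vertices (6,9), (6,3), (4,3), (4,5), (3,5), (3,3), (2,3), (2,9).
By the shoelace formula its area is 22.00.

22.00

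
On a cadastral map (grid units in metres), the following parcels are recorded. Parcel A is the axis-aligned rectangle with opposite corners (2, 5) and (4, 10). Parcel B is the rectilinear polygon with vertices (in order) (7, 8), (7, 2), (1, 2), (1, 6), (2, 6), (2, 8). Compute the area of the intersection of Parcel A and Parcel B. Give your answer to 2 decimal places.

The intersection is the polygon with vertices (4,5), (2,5), (2,6), (2,8), (4,8).
By the shoelace formula its area is 6.00.

6.00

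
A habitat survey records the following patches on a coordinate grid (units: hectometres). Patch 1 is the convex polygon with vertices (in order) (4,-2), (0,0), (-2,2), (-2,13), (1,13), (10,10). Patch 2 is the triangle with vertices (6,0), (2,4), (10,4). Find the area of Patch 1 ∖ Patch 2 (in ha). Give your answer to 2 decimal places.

|Patch 1| = 120.5, |Patch 1∩Patch 2| = 8.3333.
|Patch 1 ∖ Patch 2| = |Patch 1| − |Patch 1∩Patch 2| = 120.5 − 8.3333 = 112.17.

112.17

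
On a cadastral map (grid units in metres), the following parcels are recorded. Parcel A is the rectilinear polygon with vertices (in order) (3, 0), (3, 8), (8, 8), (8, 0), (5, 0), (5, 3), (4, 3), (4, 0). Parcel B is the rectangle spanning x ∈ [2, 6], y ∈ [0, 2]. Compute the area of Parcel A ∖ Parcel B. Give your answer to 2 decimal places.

33.00

|Parcel A| = 37, |Parcel A∩Parcel B| = 4.
|Parcel A ∖ Parcel B| = |Parcel A| − |Parcel A∩Parcel B| = 37 − 4 = 33.00.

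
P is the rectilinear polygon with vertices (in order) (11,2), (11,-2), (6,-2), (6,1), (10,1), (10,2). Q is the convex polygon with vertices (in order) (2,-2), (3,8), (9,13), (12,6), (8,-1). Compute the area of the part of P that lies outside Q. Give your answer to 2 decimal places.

10.52

|P| = 16, |P∩Q| = 5.4762.
|P ∖ Q| = |P| − |P∩Q| = 16 − 5.4762 = 10.52.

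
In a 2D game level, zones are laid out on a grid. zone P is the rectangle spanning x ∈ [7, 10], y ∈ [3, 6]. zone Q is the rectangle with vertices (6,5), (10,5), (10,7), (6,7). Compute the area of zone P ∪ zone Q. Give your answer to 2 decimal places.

14.00

By inclusion–exclusion:
Individual areas: |zone P| = 9, |zone Q| = 8.
|zone P∩zone Q|: x∈[7,10], y∈[5,6] → 3·1 = 3.
|zone P ∪ zone Q| = 17 − 3 = 14.00.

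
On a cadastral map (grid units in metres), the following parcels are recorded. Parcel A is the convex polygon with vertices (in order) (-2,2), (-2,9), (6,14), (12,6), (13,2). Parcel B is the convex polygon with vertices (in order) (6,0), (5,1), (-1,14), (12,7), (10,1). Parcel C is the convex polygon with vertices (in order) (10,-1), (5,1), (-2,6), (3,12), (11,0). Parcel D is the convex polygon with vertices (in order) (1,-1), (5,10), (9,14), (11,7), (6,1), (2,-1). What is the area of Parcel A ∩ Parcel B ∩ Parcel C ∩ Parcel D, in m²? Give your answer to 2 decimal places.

The intersection is the polygon with vertices (8.407,3.889), (6.833,2), (4.538,2), (3.17,4.966), (4.765,9.353).
By the shoelace formula its area is 21.55.

21.55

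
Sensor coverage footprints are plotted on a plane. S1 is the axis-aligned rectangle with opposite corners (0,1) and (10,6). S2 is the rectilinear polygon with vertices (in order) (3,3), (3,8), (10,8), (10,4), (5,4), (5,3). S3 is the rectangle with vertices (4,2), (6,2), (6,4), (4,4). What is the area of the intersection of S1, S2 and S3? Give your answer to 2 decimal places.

1.00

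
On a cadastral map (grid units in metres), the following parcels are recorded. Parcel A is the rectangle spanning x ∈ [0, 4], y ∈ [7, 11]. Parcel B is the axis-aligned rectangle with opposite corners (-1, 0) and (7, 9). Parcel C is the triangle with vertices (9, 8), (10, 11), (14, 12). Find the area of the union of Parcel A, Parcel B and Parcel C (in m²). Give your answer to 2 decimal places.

By inclusion–exclusion:
Individual areas: |Parcel A| = 16, |Parcel B| = 72, |Parcel C| = 5.5.
|Parcel A∩Parcel B|: x∈[0,4], y∈[7,9] → 4·2 = 8.
|Parcel A∩Parcel C| = 0.
|Parcel B∩Parcel C| = 0.
|Parcel A∩Parcel B∩Parcel C| = 0.
|Parcel A ∪ Parcel B ∪ Parcel C| = 93.5 − 8 + 0 = 85.50.

85.50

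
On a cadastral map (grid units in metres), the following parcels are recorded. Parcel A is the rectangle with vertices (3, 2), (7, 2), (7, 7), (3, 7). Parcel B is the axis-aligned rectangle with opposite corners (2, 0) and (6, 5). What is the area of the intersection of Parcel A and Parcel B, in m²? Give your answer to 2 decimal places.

9.00

|Parcel A∩Parcel B|: x∈[3,6], y∈[2,5] → 3·3 = 9.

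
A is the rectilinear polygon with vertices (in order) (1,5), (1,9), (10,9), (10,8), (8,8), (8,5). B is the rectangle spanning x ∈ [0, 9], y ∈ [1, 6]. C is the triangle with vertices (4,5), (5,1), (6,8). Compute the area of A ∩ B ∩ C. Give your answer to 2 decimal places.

1.31

The intersection is the polygon with vertices (5.714,6), (5.571,5), (4,5), (4.667,6).
By the shoelace formula its area is 1.31.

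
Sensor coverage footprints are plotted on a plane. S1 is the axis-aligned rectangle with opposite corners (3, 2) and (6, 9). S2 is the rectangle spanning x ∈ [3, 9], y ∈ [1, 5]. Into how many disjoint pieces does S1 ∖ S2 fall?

1

S1 ∖ S2 is a single connected region.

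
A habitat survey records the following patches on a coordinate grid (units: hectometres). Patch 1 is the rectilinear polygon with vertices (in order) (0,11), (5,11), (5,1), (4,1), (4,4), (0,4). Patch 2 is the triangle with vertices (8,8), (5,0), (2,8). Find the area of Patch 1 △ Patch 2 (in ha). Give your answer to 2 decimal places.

|Patch 1| = 38, |Patch 2| = 24, |Patch 1∩Patch 2| = 11.4792.
|Patch 1 △ Patch 2| = |Patch 1| + |Patch 2| − 2·|Patch 1∩Patch 2| = 38 + 24 − 22.9583 = 39.04.

39.04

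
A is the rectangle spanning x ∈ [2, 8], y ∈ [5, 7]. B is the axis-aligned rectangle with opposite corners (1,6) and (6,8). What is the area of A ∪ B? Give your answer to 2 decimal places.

18.00

By inclusion–exclusion:
Individual areas: |A| = 12, |B| = 10.
|A∩B|: x∈[2,6], y∈[6,7] → 4·1 = 4.
|A ∪ B| = 22 − 4 = 18.00.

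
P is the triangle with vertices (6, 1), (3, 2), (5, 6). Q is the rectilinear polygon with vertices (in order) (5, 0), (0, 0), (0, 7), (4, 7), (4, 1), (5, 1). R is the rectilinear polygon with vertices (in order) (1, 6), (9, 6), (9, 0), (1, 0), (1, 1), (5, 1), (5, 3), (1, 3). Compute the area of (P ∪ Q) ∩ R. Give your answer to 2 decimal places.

|P ∪ Q| = 34.8333.
|(P ∪ Q) ∩ R| = 17.33.

17.33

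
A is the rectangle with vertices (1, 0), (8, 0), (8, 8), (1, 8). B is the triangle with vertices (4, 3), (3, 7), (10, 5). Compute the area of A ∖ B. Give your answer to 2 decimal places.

|A| = 56, |A∩B| = 11.7619.
|A ∖ B| = |A| − |A∩B| = 56 − 11.7619 = 44.24.

44.24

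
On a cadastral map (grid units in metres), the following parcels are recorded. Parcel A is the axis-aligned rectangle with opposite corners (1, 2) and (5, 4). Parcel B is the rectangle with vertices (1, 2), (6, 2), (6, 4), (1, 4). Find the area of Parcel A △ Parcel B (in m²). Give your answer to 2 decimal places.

2.00

|Parcel A∩Parcel B|: x∈[1,5], y∈[2,4] → 4·2 = 8.
|Parcel A △ Parcel B| = |Parcel A| + |Parcel B| − 2·|Parcel A∩Parcel B| = 8 + 10 − 16 = 2.00.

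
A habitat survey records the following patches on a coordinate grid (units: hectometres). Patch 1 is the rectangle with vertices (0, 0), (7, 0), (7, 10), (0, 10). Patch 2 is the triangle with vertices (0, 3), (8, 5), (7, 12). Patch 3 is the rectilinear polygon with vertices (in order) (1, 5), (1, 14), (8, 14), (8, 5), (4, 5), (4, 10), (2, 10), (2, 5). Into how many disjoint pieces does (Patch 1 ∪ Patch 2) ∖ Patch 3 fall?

(Patch 1 ∪ Patch 2) ∖ Patch 3 is a single connected region.

1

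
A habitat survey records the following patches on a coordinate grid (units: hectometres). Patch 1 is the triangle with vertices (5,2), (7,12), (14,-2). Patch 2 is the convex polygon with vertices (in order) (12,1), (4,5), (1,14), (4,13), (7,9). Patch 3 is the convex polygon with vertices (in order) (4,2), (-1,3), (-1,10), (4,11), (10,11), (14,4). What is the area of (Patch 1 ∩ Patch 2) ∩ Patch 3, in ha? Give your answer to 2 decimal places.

16.66

The region (Patch 1 ∩ Patch 2) ∩ Patch 3 is the polygon with vertices (7,9), (10.556,3.311), (8.286,2.857), (5.455,4.273), (6.526,9.632).
By the shoelace formula its area is 16.66.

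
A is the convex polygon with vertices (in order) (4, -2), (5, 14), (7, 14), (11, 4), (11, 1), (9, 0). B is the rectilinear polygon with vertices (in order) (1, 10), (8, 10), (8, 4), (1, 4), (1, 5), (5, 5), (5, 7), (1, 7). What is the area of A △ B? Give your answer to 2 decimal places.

68.75

|A| = 74, |B| = 34, |A∩B| = 19.625.
|A △ B| = |A| + |B| − 2·|A∩B| = 74 + 34 − 39.25 = 68.75.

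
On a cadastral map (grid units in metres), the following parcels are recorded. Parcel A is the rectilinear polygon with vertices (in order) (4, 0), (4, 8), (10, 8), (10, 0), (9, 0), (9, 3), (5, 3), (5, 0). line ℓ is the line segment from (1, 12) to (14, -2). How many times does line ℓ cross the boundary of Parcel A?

The segment meets the boundary at (4.714,8), (10,2.308).

2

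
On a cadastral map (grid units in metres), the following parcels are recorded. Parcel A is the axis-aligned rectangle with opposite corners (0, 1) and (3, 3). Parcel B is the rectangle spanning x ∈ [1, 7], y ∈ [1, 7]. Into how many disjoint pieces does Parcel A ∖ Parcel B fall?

Parcel A ∖ Parcel B is a single connected region.

1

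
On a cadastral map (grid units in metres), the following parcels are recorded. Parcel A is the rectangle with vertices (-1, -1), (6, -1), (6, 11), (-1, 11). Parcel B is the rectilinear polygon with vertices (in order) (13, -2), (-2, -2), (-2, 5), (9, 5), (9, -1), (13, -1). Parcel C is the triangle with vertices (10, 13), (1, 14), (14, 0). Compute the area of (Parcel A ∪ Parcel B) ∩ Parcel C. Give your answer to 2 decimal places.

The region (Parcel A ∪ Parcel B) ∩ Parcel C is the polygon with vertices (6,11), (6,8.615), (3.786,11).
By the shoelace formula its area is 2.64.

2.64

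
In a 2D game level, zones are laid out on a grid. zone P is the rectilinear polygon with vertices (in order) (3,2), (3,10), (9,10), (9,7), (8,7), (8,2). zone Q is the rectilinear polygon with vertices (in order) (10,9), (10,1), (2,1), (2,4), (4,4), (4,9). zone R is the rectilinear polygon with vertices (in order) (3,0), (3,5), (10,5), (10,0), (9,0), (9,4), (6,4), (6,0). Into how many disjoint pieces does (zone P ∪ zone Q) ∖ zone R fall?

(zone P ∪ zone Q) ∖ zone R splits into 3 disjoint pieces (area 34, area 9, area 3).

3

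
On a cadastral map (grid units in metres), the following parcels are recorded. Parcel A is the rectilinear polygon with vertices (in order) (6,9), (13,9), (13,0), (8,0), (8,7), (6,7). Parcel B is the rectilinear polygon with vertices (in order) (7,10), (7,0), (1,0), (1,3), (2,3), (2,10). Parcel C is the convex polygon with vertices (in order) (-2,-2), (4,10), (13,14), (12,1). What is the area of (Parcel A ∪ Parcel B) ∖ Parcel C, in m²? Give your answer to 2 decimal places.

12.82

|Parcel A ∪ Parcel B| = 100.
|(Parcel A ∪ Parcel B) ∩ Parcel C| = 87.1758.
|(Parcel A ∪ Parcel B) ∖ Parcel C| = 100 − 87.1758 = 12.82.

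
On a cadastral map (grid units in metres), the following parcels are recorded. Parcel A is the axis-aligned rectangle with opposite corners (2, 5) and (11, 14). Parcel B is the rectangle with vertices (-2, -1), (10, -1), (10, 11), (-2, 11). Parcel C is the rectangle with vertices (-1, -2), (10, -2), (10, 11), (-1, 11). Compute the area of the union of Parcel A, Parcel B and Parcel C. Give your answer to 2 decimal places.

188.00

By inclusion–exclusion:
Individual areas: |Parcel A| = 81, |Parcel B| = 144, |Parcel C| = 143.
|Parcel A∩Parcel B|: x∈[2,10], y∈[5,11] → 8·6 = 48.
|Parcel A∩Parcel C|: x∈[2,10], y∈[5,11] → 8·6 = 48.
|Parcel B∩Parcel C|: x∈[-1,10], y∈[-1,11] → 11·12 = 132.
|Parcel A∩Parcel B∩Parcel C| = 48.
|Parcel A ∪ Parcel B ∪ Parcel C| = 368 − 228 + 48 = 188.00.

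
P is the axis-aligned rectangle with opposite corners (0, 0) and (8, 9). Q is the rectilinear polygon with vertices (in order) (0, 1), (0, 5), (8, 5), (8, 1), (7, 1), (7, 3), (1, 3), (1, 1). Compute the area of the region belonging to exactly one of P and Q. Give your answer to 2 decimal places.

52.00

|P| = 72, |Q| = 20, |P∩Q| = 20.
|P △ Q| = |P| + |Q| − 2·|P∩Q| = 72 + 20 − 40 = 52.00.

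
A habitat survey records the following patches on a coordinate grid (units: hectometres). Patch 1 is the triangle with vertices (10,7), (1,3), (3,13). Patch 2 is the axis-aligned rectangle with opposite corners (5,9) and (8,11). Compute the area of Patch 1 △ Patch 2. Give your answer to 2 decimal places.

41.00

|Patch 1| = 41, |Patch 2| = 6, |Patch 1∩Patch 2| = 3.
|Patch 1 △ Patch 2| = |Patch 1| + |Patch 2| − 2·|Patch 1∩Patch 2| = 41 + 6 − 6 = 41.00.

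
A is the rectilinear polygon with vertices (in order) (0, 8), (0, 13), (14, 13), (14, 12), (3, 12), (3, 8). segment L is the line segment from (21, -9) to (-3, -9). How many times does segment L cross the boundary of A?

0

The segment lies entirely outside A and never meets its boundary.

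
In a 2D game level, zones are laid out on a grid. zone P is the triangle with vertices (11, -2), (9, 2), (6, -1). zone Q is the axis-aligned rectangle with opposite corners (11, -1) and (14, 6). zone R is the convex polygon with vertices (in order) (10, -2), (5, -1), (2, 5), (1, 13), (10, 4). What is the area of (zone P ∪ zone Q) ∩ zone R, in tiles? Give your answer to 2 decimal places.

The region (zone P ∪ zone Q) ∩ zone R is the polygon with vertices (9,2), (10,0), (10,-1.8), (6,-1).
By the shoelace formula its area is 8.10.

8.10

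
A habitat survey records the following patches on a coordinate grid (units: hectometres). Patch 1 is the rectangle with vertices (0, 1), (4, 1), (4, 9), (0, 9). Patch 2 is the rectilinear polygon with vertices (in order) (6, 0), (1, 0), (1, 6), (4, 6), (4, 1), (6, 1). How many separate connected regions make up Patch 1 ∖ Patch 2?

1

Patch 1 ∖ Patch 2 is a single connected region.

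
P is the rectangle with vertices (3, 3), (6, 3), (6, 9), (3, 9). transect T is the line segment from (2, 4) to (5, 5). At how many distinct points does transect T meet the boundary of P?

1

The segment meets the boundary at (3,4.333).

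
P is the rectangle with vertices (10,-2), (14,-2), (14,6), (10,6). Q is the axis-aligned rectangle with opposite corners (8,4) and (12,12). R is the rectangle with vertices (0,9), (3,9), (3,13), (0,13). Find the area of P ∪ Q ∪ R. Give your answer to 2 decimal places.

By inclusion–exclusion:
Individual areas: |P| = 32, |Q| = 32, |R| = 12.
|P∩Q|: x∈[10,12], y∈[4,6] → 2·2 = 4.
|P∩R| = 0 (no overlap).
|Q∩R| = 0 (no overlap).
|P∩Q∩R| = 0.
|P ∪ Q ∪ R| = 76 − 4 + 0 = 72.00.

72.00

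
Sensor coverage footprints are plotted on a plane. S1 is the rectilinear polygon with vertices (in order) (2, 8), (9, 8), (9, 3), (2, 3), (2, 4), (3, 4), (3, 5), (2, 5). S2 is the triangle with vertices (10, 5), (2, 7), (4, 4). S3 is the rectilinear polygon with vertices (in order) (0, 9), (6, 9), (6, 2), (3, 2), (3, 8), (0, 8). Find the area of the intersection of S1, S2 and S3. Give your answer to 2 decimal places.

6.04

The intersection is the polygon with vertices (4,4), (3,5.5), (3,6.75), (6,6), (6,4.333).
By the shoelace formula its area is 6.04.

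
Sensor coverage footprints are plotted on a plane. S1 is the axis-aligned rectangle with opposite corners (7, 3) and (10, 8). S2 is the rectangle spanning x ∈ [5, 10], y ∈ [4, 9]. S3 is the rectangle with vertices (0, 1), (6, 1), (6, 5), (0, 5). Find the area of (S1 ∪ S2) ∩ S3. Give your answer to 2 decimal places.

The region (S1 ∪ S2) ∩ S3 is the polygon with vertices (5,4), (5,5), (6,5), (6,4).
By the shoelace formula its area is 1.00.

1.00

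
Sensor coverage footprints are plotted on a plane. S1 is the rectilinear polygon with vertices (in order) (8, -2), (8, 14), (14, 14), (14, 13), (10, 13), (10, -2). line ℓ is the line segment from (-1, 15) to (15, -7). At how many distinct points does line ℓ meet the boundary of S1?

2

The segment meets the boundary at (10,-0.125), (8,2.625).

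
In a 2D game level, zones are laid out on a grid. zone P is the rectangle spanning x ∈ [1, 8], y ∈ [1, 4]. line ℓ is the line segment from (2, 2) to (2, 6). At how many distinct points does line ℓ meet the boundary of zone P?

1

The segment meets the boundary at (2,4).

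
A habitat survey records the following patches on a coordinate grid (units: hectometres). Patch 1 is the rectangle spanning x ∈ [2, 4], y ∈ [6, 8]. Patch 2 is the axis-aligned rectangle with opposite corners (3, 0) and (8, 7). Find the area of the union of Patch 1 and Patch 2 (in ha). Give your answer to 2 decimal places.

38.00

By inclusion–exclusion:
Individual areas: |Patch 1| = 4, |Patch 2| = 35.
|Patch 1∩Patch 2|: x∈[3,4], y∈[6,7] → 1·1 = 1.
|Patch 1 ∪ Patch 2| = 39 − 1 = 38.00.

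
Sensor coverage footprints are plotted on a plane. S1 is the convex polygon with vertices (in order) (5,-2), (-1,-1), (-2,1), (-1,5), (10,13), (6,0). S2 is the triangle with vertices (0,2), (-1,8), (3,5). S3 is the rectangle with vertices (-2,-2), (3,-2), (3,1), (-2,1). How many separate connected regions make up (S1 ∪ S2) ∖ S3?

(S1 ∪ S2) ∖ S3 is a single connected region.

1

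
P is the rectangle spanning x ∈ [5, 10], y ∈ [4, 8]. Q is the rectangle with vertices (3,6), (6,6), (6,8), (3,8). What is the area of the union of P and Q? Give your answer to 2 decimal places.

By inclusion–exclusion:
Individual areas: |P| = 20, |Q| = 6.
|P∩Q|: x∈[5,6], y∈[6,8] → 1·2 = 2.
|P ∪ Q| = 26 − 2 = 24.00.

24.00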